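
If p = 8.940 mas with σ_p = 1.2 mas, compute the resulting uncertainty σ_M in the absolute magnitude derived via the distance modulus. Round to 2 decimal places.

σ_M = 0.29 mag

M = m − 5 log₁₀ d + 5 = m + 5 log₁₀ p + 5, so ∂M/∂p = 5/(p ln 10).
σ_M = (5/ln 10) · (σ_p/p) = 2.1715 × 1.2/8.940 = 2.1715 × 0.13423 = 0.29148.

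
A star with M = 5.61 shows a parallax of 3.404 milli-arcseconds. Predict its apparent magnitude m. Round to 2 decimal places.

m = 12.95

d = 1/p = 1/0.003404″ = 293.77 pc.
m − M = 5 log₁₀ d − 5 = 5 log₁₀(293.77) − 5 = 12.3400 − 5 = 7.3400.
m = M + (m − M) = 5.61 + 7.3400 = 12.95.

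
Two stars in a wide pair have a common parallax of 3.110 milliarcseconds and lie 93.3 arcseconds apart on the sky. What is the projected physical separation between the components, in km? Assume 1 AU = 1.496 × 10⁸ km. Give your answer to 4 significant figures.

d = 1/p = 1/0.003110″ = 321.54 pc.
At distance d (pc), an angle of θ arcsec spans θ·d AU: s = 93.3 × 321.54 = 30000 AU.
= 30000 × 1.496 × 10⁸ km = 4.4880 × 10^12 km.

4.488 × 10^12 km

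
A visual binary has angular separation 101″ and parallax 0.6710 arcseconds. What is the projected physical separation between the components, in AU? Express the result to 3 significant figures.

d = 1/p = 1/0.6710″ = 1.4903 pc.
At distance d (pc), an angle of θ arcsec spans θ·d AU: s = 101 × 1.4903 = 150.52 AU.

151 AU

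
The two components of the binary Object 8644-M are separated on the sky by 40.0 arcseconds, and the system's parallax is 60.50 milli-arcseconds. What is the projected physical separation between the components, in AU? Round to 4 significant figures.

d = 1/p = 1/0.06050″ = 16.529 pc.
At distance d (pc), an angle of θ arcsec spans θ·d AU: s = 40.0 × 16.529 = 661.16 AU.

661.2 AU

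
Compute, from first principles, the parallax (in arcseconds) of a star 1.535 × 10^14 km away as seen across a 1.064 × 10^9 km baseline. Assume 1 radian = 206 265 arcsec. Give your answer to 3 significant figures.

θ ≈ B/d = (1.064 × 10^9) / (1.535 × 10^14) = 6.9316 × 10^-6 rad.
In arcseconds: 6.9316 × 10^-6 × 206265 = 1.4297″.

1.43 arcsec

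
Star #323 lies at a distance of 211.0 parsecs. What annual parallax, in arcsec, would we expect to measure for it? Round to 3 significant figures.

0.00474 arcsec

p = 1/d = 1/211 = 0.0047393 arcsec.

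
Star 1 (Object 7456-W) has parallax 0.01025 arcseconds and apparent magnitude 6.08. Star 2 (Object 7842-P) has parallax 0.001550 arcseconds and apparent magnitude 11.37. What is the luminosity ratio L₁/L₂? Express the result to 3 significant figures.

L₁/L₂ = 2.99

d₁ = 1/p₁ = 1/0.01025″ = 97.561 pc; d₂ = 1/p₂ = 1/0.001550″ = 645.16 pc.
M₁ = m₁ − 5 log₁₀ d₁ + 5 = 6.08 − 9.9464 + 5 = 1.1336.
M₂ = 11.37 − 14.0483 + 5 = 2.3217.
L₁/L₂ = 10^(0.4(M₂ − M₁)) = 10^(0.4 × 1.1881) = 10^0.47524 = 2.987.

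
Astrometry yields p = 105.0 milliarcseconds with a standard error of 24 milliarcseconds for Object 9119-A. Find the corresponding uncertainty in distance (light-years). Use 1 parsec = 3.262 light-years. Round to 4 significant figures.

7.101 ly

d = 1/p, so σ_d = σ_p / p².
σ_d = 0.0240 / (0.1050)² = 0.0240 / 0.011025 = 2.1769 pc = 2.1769 × 3.262 ly = 7.101 ly.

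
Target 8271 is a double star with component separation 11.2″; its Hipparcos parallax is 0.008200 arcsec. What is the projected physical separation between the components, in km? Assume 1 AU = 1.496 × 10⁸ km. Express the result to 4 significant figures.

2.043 × 10^11 km

d = 1/p = 1/0.008200″ = 121.95 pc.
At distance d (pc), an angle of θ arcsec spans θ·d AU: s = 11.2 × 121.95 = 1365.8 AU.
= 1365.8 × 1.496 × 10⁸ km = 2.0432 × 10^11 km.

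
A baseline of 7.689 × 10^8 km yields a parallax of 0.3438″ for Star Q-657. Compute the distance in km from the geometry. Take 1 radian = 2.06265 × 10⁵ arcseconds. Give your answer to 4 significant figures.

θ = 0.3438″ = 0.3438/206265 = 1.6668 × 10^-6 rad.
d = B/θ = (7.689 × 10^8) / (1.6668 × 10^-6) = 4.6130 × 10^14 km.

4.613 × 10^14 km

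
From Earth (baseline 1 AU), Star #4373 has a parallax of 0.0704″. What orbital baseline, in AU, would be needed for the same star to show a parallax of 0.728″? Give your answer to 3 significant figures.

10.3 AU

Parallax scales linearly with baseline: p ∝ B, so B = p_target / p_Earth × 1 AU.
B = 0.728 / 0.0704 = 10.341 AU.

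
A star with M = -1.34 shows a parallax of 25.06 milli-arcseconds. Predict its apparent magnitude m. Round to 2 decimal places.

d = 1/p = 1/0.02506″ = 39.904 pc.
m − M = 5 log₁₀ d − 5 = 5 log₁₀(39.904) − 5 = 8.0051 − 5 = 3.0051.
m = M + (m − M) = -1.34 + 3.0051 = 1.67.

m = 1.67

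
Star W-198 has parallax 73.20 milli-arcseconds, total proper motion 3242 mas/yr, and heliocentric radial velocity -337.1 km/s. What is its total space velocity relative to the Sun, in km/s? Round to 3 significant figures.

d = 1/p = 1/0.07320″ = 13.661 pc.
μ = 3242 mas/yr = 3.242 ″/yr.
v_t = 4.740 μ d = 4.740 × 3.242 × 13.661 = 209.93 km/s.
v = √(v_r² + v_t²) = √((-337.1)² + 209.93²) = √157707 = 397.12 km/s.

397 km/s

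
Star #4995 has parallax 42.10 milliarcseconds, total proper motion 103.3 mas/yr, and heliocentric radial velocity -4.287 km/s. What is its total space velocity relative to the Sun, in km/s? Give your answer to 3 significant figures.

12.4 km/s

d = 1/p = 1/0.04210″ = 23.753 pc.
μ = 103.3 mas/yr = 0.1033 ″/yr.
v_t = 4.740 μ d = 4.740 × 0.1033 × 23.753 = 11.63 km/s.
v = √(v_r² + v_t²) = √((-4.287)² + 11.63²) = √153.635 = 12.395 km/s.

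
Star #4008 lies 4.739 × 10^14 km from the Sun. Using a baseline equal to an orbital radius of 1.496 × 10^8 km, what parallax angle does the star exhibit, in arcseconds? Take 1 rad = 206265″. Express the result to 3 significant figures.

0.0651 arcsec

θ ≈ B/d = (1.496 × 10^8) / (4.739 × 10^14) = 3.1568 × 10^-7 rad.
In arcseconds: 3.1568 × 10^-7 × 206265 = 0.065114″.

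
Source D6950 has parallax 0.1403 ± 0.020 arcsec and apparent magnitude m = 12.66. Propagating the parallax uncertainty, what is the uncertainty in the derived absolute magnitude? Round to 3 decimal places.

M = m − 5 log₁₀ d + 5 = m + 5 log₁₀ p + 5, so ∂M/∂p = 5/(p ln 10).
σ_M = (5/ln 10) · (σ_p/p) = 2.1715 × 0.020/0.1403 = 2.1715 × 0.14255 = 0.30955.

σ_M = 0.310 mag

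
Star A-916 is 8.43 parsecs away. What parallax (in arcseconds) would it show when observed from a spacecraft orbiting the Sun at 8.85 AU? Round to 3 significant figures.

1.05 arcsec

p (arcsec) = B (AU) / d (pc).
p = 8.85 / 8.43 = 1.0498 arcsec.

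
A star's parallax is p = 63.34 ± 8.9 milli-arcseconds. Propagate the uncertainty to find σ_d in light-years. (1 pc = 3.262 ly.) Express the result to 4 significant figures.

7.236 ly

d = 1/p, so σ_d = σ_p / p².
σ_d = 0.00890 / (0.06334)² = 0.00890 / 0.004012 = 2.2183 pc = 2.2183 × 3.262 ly = 7.2361 ly.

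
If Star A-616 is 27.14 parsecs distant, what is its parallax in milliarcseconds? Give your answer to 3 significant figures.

p = 1/d = 1/27.14 = 0.036846 arcsec.
= 0.036846 × 1000 = 36.846 mas.

36.8 mas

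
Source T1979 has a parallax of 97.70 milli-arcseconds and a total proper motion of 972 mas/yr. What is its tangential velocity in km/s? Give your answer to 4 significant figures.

d = 1/p = 1/0.09770″ = 10.235 pc.
μ = 972 mas/yr = 0.972 ″/yr.
v_t = 4.74 × μ × d = 4.74 × 0.972 × 10.235 = 47.156 km/s.

47.16 km/s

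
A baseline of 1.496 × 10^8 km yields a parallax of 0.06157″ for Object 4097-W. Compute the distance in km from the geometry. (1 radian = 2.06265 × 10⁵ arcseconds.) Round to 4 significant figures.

θ = 0.06157″ = 0.06157/206265 = 2.9850 × 10^-7 rad.
d = B/θ = (1.496 × 10^8) / (2.9850 × 10^-7) = 5.0117 × 10^14 km.

5.012 × 10^14 km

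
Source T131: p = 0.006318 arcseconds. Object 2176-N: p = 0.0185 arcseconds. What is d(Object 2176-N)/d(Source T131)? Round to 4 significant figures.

0.3415

Since d = 1/p, d_B/d_A = p_A/p_B.
= 0.006318 / 0.0185 = 0.34151.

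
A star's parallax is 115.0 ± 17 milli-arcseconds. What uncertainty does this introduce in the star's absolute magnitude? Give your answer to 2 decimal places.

σ_M = 0.32 mag

M = m − 5 log₁₀ d + 5 = m + 5 log₁₀ p + 5, so ∂M/∂p = 5/(p ln 10).
σ_M = (5/ln 10) · (σ_p/p) = 2.1715 × 17/115.0 = 2.1715 × 0.14783 = 0.32101.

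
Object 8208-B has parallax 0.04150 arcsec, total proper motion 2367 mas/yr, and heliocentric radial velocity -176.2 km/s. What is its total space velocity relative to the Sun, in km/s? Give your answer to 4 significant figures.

d = 1/p = 1/0.04150″ = 24.096 pc.
μ = 2367 mas/yr = 2.367 ″/yr.
v_t = 4.740 μ d = 4.740 × 2.367 × 24.096 = 270.35 km/s.
v = √(v_r² + v_t²) = √((-176.2)² + 270.35²) = √104136 = 322.7 km/s.

322.7 km/s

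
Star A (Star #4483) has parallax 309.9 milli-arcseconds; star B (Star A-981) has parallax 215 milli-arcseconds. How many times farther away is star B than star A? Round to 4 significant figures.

1.441

Since d = 1/p, d_B/d_A = p_A/p_B.
= 309.9 / 215 = 1.4414.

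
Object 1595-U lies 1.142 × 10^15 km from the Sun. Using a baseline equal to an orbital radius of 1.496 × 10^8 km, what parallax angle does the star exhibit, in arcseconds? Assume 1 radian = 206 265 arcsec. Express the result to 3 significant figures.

θ ≈ B/d = (1.496 × 10^8) / (1.142 × 10^15) = 1.3100 × 10^-7 rad.
In arcseconds: 1.3100 × 10^-7 × 206265 = 0.027021″.

0.0270 arcsec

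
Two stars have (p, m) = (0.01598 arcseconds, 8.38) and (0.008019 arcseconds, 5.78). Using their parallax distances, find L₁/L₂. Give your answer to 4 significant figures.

d₁ = 1/p₁ = 1/0.01598″ = 62.578 pc; d₂ = 1/p₂ = 1/0.008019″ = 124.7 pc.
M₁ = m₁ − 5 log₁₀ d₁ + 5 = 8.38 − 8.9821 + 5 = 4.3979.
M₂ = 5.78 − 10.4793 + 5 = 0.3007.
L₁/L₂ = 10^(0.4(M₂ − M₁)) = 10^(0.4 × (-4.0972)) = 10^(-1.63888) = 0.022968.

L₁/L₂ = 0.02297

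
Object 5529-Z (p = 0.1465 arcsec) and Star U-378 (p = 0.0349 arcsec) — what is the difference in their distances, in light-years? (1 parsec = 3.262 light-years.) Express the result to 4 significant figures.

d_A = 1/0.1465″ = 6.8259 pc; d_B = 1/0.03490″ = 28.653 pc.
|d_B − d_A| = |28.653 − 6.8259| = 21.827 pc = 21.827 × 3.262 ly = 71.2 ly.

71.20 ly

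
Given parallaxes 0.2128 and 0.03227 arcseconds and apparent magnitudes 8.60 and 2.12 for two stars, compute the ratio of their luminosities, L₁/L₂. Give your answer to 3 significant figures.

L₁/L₂ = 5.88 × 10^-5

d₁ = 1/p₁ = 1/0.2128″ = 4.6992 pc; d₂ = 1/p₂ = 1/0.03227″ = 30.989 pc.
M₁ = m₁ − 5 log₁₀ d₁ + 5 = 8.60 − 3.3601 + 5 = 10.2399.
M₂ = 2.12 − 7.4560 + 5 = -0.3360.
L₁/L₂ = 10^(0.4(M₂ − M₁)) = 10^(0.4 × (-10.5759)) = 10^(-4.23036) = 0.000058836.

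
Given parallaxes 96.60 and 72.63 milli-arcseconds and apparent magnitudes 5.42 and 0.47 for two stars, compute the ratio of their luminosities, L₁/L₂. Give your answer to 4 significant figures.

L₁/L₂ = 0.005919

d₁ = 1/p₁ = 1/0.09660″ = 10.352 pc; d₂ = 1/p₂ = 1/0.07263″ = 13.768 pc.
M₁ = m₁ − 5 log₁₀ d₁ + 5 = 5.42 − 5.0751 + 5 = 5.3449.
M₂ = 0.47 − 5.6944 + 5 = -0.2244.
L₁/L₂ = 10^(0.4(M₂ − M₁)) = 10^(0.4 × (-5.5693)) = 10^(-2.22772) = 0.0059194.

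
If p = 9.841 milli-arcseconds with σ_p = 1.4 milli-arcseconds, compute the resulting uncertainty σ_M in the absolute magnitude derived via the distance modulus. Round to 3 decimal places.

σ_M = 0.309 mag

M = m − 5 log₁₀ d + 5 = m + 5 log₁₀ p + 5, so ∂M/∂p = 5/(p ln 10).
σ_M = (5/ln 10) · (σ_p/p) = 2.1715 × 1.4/9.841 = 2.1715 × 0.14226 = 0.30892.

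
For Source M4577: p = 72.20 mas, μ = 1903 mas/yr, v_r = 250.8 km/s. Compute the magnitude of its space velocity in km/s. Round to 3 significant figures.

280 km/s

d = 1/p = 1/0.07220″ = 13.85 pc.
μ = 1903 mas/yr = 1.903 ″/yr.
v_t = 4.740 μ d = 4.740 × 1.903 × 13.85 = 124.93 km/s.
v = √(v_r² + v_t²) = √(250.8² + 124.93²) = √78508.1 = 280.19 km/s.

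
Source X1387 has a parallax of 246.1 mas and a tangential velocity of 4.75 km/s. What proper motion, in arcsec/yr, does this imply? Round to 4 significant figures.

0.2466 arcsec/yr

d = 1/p = 1/0.2461″ = 4.0634 pc.
μ = v_t / (4.74 d) = 4.75 / (4.74 × 4.0634) = 4.75 / 19.261 = 0.24661 ″/yr.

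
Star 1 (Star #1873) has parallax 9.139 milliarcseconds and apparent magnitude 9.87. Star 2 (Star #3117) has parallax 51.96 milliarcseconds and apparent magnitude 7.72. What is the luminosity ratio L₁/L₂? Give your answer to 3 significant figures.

L₁/L₂ = 4.46

d₁ = 1/p₁ = 1/0.009139″ = 109.42 pc; d₂ = 1/p₂ = 1/0.05196″ = 19.246 pc.
M₁ = m₁ − 5 log₁₀ d₁ + 5 = 9.87 − 10.1955 + 5 = 4.6745.
M₂ = 7.72 − 6.4217 + 5 = 6.2983.
L₁/L₂ = 10^(0.4(M₂ − M₁)) = 10^(0.4 × 1.6238) = 10^0.64952 = 4.4619.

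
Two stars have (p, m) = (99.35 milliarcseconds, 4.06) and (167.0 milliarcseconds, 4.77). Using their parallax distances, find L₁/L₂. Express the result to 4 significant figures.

d₁ = 1/p₁ = 1/0.09935″ = 10.065 pc; d₂ = 1/p₂ = 1/0.1670″ = 5.988 pc.
M₁ = m₁ − 5 log₁₀ d₁ + 5 = 4.06 − 5.0141 + 5 = 4.0459.
M₂ = 4.77 − 3.8864 + 5 = 5.8836.
L₁/L₂ = 10^(0.4(M₂ − M₁)) = 10^(0.4 × 1.8377) = 10^0.73508 = 5.4335.

L₁/L₂ = 5.434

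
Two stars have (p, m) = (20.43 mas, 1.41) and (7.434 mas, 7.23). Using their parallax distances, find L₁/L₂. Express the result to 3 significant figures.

d₁ = 1/p₁ = 1/0.02043″ = 48.948 pc; d₂ = 1/p₂ = 1/0.007434″ = 134.52 pc.
M₁ = m₁ − 5 log₁₀ d₁ + 5 = 1.41 − 8.4487 + 5 = -2.0387.
M₂ = 7.23 − 10.6439 + 5 = 1.5861.
L₁/L₂ = 10^(0.4(M₂ − M₁)) = 10^(0.4 × 3.6248) = 10^1.44992 = 28.179.

L₁/L₂ = 28.2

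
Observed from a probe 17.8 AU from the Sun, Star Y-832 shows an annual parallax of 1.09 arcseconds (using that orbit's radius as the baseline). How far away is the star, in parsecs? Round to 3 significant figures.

With baseline B (in AU) and parallax p (in arcsec), d = B/p parsecs.
d = 17.8 / 1.09 = 16.33 pc.

16.3 pc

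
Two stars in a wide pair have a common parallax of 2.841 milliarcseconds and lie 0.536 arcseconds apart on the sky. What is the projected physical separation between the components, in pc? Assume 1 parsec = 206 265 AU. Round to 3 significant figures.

0.000915 pc

d = 1/p = 1/0.002841″ = 351.99 pc.
At distance d (pc), an angle of θ arcsec spans θ·d AU: s = 0.536 × 351.99 = 188.67 AU.
= 188.67 / 206265 = 0.00091470 pc.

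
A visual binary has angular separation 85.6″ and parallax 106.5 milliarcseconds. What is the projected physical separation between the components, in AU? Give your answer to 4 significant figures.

803.8 AU

d = 1/p = 1/0.1065″ = 9.3897 pc.
At distance d (pc), an angle of θ arcsec spans θ·d AU: s = 85.6 × 9.3897 = 803.76 AU.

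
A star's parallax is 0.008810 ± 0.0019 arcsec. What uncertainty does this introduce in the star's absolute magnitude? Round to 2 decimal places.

σ_M = 0.47 mag

M = m − 5 log₁₀ d + 5 = m + 5 log₁₀ p + 5, so ∂M/∂p = 5/(p ln 10).
σ_M = (5/ln 10) · (σ_p/p) = 2.1715 × 0.0019/0.008810 = 2.1715 × 0.21566 = 0.46831.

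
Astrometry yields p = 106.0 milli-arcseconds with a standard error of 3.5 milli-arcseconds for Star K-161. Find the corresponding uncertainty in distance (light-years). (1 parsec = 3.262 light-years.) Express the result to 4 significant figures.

1.016 ly

d = 1/p, so σ_d = σ_p / p².
σ_d = 0.00350 / (0.1060)² = 0.00350 / 0.011236 = 0.3115 pc = 0.3115 × 3.262 ly = 1.0161 ly.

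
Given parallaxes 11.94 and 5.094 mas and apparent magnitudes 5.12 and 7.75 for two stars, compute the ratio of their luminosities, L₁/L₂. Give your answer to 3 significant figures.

L₁/L₂ = 2.05

d₁ = 1/p₁ = 1/0.01194″ = 83.752 pc; d₂ = 1/p₂ = 1/0.005094″ = 196.31 pc.
M₁ = m₁ − 5 log₁₀ d₁ + 5 = 5.12 − 9.6150 + 5 = 0.5050.
M₂ = 7.75 − 11.4647 + 5 = 1.2853.
L₁/L₂ = 10^(0.4(M₂ − M₁)) = 10^(0.4 × 0.7803) = 10^0.31212 = 2.0517.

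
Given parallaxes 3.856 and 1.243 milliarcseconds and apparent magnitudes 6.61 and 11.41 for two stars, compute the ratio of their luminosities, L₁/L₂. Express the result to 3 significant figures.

d₁ = 1/p₁ = 1/0.003856″ = 259.34 pc; d₂ = 1/p₂ = 1/0.001243″ = 804.51 pc.
M₁ = m₁ − 5 log₁₀ d₁ + 5 = 6.61 − 12.0693 + 5 = -0.4593.
M₂ = 11.41 − 14.5277 + 5 = 1.8823.
L₁/L₂ = 10^(0.4(M₂ − M₁)) = 10^(0.4 × 2.3416) = 10^0.93664 = 8.6425.

L₁/L₂ = 8.64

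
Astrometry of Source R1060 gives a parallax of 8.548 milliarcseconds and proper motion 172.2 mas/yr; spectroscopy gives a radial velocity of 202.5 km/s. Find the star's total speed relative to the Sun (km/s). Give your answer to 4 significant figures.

223.9 km/s

d = 1/p = 1/0.008548″ = 116.99 pc.
μ = 172.2 mas/yr = 0.1722 ″/yr.
v_t = 4.740 μ d = 4.740 × 0.1722 × 116.99 = 95.491 km/s.
v = √(v_r² + v_t²) = √(202.5² + 95.491²) = √50124.8 = 223.89 km/s.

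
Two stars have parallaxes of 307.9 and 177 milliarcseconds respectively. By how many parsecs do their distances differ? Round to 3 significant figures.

d_A = 1/0.3079″ = 3.2478 pc; d_B = 1/0.1770″ = 5.6497 pc.
|d_B − d_A| = |5.6497 − 3.2478| = 2.4019 pc.

2.40 pc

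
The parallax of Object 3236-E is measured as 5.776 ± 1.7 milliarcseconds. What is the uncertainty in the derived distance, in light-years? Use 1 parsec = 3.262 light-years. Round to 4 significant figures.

166.2 ly

d = 1/p, so σ_d = σ_p / p².
σ_d = 0.00170 / (0.005776)² = 0.00170 / 0.000033362 = 50.956 pc = 50.956 × 3.262 ly = 166.22 ly.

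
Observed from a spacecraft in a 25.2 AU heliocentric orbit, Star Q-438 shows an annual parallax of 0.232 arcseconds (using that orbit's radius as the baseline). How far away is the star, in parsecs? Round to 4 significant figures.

With baseline B (in AU) and parallax p (in arcsec), d = B/p parsecs.
d = 25.2 / 0.232 = 108.62 pc.

108.6 pc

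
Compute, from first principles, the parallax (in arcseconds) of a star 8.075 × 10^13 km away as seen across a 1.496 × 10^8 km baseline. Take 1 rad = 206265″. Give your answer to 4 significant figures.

0.3821 arcsec

θ ≈ B/d = (1.496 × 10^8) / (8.075 × 10^13) = 1.8526 × 10^-6 rad.
In arcseconds: 1.8526 × 10^-6 × 206265 = 0.38213″.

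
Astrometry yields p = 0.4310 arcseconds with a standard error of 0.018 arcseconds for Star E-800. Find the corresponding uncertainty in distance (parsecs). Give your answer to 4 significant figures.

0.09690 pc

d = 1/p, so σ_d = σ_p / p².
σ_d = 0.0180 / (0.4310)² = 0.0180 / 0.18576 = 0.096899 pc.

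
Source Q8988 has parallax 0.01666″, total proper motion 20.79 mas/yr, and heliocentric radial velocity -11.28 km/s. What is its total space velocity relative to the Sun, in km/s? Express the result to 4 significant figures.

d = 1/p = 1/0.01666″ = 60.024 pc.
μ = 20.79 mas/yr = 0.02079 ″/yr.
v_t = 4.740 μ d = 4.740 × 0.02079 × 60.024 = 5.915 km/s.
v = √(v_r² + v_t²) = √((-11.28)² + 5.915²) = √162.226 = 12.737 km/s.

12.74 km/s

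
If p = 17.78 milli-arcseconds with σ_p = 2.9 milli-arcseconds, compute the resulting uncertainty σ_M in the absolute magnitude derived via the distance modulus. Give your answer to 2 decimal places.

M = m − 5 log₁₀ d + 5 = m + 5 log₁₀ p + 5, so ∂M/∂p = 5/(p ln 10).
σ_M = (5/ln 10) · (σ_p/p) = 2.1715 × 2.9/17.78 = 2.1715 × 0.1631 = 0.35417.

σ_M = 0.35 mag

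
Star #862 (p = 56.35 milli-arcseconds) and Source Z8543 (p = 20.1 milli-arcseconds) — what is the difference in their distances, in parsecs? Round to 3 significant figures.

32.0 pc

d_A = 1/0.05635″ = 17.746 pc; d_B = 1/0.02010″ = 49.751 pc.
|d_B − d_A| = |49.751 − 17.746| = 32.005 pc.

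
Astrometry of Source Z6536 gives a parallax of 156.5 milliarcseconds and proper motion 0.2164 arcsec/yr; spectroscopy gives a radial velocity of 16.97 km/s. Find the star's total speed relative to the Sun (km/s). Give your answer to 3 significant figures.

18.2 km/s

d = 1/p = 1/0.1565″ = 6.3898 pc.
v_t = 4.740 μ d = 4.740 × 0.2164 × 6.3898 = 6.5542 km/s.
v = √(v_r² + v_t²) = √(16.97² + 6.5542²) = √330.938 = 18.192 km/s.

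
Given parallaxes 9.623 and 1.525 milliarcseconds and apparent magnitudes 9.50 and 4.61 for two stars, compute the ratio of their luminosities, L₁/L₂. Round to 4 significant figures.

L₁/L₂ = 0.0002779

d₁ = 1/p₁ = 1/0.009623″ = 103.92 pc; d₂ = 1/p₂ = 1/0.001525″ = 655.74 pc.
M₁ = m₁ − 5 log₁₀ d₁ + 5 = 9.50 − 10.0835 + 5 = 4.4165.
M₂ = 4.61 − 14.0837 + 5 = -4.4737.
L₁/L₂ = 10^(0.4(M₂ − M₁)) = 10^(0.4 × (-8.8902)) = 10^(-3.55608) = 0.00027792.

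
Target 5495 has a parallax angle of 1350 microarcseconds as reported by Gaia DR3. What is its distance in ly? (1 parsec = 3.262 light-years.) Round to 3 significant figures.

2420 ly

p = 1350 microarcseconds = 0.001350 arcsec.
d = 1/p = 1/0.001350 = 740.74 pc.
In light-years: 740.74 × 3.262 = 2416.3 ly.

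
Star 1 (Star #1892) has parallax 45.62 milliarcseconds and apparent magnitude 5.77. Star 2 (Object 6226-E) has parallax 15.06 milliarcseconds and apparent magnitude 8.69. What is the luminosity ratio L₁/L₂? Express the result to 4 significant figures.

L₁/L₂ = 1.604

d₁ = 1/p₁ = 1/0.04562″ = 21.92 pc; d₂ = 1/p₂ = 1/0.01506″ = 66.401 pc.
M₁ = m₁ − 5 log₁₀ d₁ + 5 = 5.77 − 6.7042 + 5 = 4.0658.
M₂ = 8.69 − 9.1109 + 5 = 4.5791.
L₁/L₂ = 10^(0.4(M₂ − M₁)) = 10^(0.4 × 0.5133) = 10^0.20532 = 1.6044.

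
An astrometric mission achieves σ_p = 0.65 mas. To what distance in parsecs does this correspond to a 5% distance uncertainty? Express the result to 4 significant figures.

76.92 pc

σ_d/d = σ_p/p, so the condition is σ_p/p ≤ 0.05, i.e. p ≥ σ_p/0.05.
p_min = 0.65/0.05 = 13 mas = 0.013 arcsec.
d_max = 1/p_min = 1/0.013 = 76.923 pc.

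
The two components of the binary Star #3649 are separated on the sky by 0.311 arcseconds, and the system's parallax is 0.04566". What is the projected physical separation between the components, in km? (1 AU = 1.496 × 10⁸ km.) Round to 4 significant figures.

1.019 × 10^9 km

d = 1/p = 1/0.04566″ = 21.901 pc.
At distance d (pc), an angle of θ arcsec spans θ·d AU: s = 0.311 × 21.901 = 6.8112 AU.
= 6.8112 × 1.496 × 10⁸ km = 1.0190 × 10^9 km.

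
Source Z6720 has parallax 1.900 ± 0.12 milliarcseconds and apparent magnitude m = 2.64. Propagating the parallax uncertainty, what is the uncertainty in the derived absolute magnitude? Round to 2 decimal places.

M = m − 5 log₁₀ d + 5 = m + 5 log₁₀ p + 5, so ∂M/∂p = 5/(p ln 10).
σ_M = (5/ln 10) · (σ_p/p) = 2.1715 × 0.12/1.900 = 2.1715 × 0.063158 = 0.13715.

σ_M = 0.14 mag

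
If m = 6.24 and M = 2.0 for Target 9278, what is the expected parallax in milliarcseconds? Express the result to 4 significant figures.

14.19 mas

m − M = 6.24 − 2.0 = 4.24.
d = 10^((m−M)/5 + 1) = 10^1.848 = 70.469 pc.
p = 1/d = 1/70.469 = 0.014191 arcsec = 14.191 mas.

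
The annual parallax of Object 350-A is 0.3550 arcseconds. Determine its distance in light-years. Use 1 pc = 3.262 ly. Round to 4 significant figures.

d = 1/p = 1/0.3550 = 2.8169 pc.
In light-years: 2.8169 × 3.262 = 9.1887 ly.

9.189 light years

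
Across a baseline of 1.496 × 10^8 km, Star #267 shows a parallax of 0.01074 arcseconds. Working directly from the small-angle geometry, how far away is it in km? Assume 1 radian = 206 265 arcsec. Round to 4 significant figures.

2.873 × 10^15 km

θ = 0.01074″ = 0.01074/206265 = 5.2069 × 10^-8 rad.
d = B/θ = (1.496 × 10^8) / (5.2069 × 10^-8) = 2.8731 × 10^15 km.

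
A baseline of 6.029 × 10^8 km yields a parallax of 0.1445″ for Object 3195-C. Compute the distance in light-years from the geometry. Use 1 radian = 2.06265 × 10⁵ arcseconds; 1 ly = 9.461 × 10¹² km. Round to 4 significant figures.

θ = 0.1445″ = 0.1445/206265 = 7.0056 × 10^-7 rad.
d = B/θ = (6.029 × 10^8) / (7.0056 × 10^-7) = 8.6060 × 10^14 km = (8.6060 × 10^14) / (9.461 × 10^12) ly = 90.963 ly.

90.96 ly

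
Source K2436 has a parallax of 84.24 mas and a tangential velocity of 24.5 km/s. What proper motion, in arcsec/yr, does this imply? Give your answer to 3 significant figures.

0.435 arcsec/yr

d = 1/p = 1/0.08424″ = 11.871 pc.
μ = v_t / (4.74 d) = 24.5 / (4.74 × 11.871) = 24.5 / 56.269 = 0.43541 ″/yr.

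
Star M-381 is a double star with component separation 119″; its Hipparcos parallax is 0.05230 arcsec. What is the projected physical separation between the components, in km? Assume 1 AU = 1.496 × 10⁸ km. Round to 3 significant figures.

d = 1/p = 1/0.05230″ = 19.12 pc.
At distance d (pc), an angle of θ arcsec spans θ·d AU: s = 119 × 19.12 = 2275.3 AU.
= 2275.3 × 1.496 × 10⁸ km = 3.4038 × 10^11 km.

3.40 × 10^11 km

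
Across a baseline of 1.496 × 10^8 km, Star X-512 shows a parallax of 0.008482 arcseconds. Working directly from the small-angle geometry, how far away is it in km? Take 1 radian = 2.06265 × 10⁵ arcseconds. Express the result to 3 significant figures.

θ = 0.008482″ = 0.008482/206265 = 4.1122 × 10^-8 rad.
d = B/θ = (1.496 × 10^8) / (4.1122 × 10^-8) = 3.6380 × 10^15 km.

3.64 × 10^15 km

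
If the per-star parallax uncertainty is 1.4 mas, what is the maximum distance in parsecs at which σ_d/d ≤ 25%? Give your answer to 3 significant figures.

179 pc

σ_d/d = σ_p/p, so the condition is σ_p/p ≤ 0.25, i.e. p ≥ σ_p/0.25.
p_min = 1.4/0.25 = 5.6 mas = 0.0056 arcsec.
d_max = 1/p_min = 1/0.0056 = 178.57 pc.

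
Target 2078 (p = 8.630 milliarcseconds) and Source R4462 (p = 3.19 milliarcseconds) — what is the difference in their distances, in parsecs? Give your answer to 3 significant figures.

198 pc

d_A = 1/0.008630″ = 115.87 pc; d_B = 1/0.003190″ = 313.48 pc.
|d_B − d_A| = |313.48 − 115.87| = 197.61 pc.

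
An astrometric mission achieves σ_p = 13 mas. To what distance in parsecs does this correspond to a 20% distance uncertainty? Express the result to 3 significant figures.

σ_d/d = σ_p/p, so the condition is σ_p/p ≤ 0.20, i.e. p ≥ σ_p/0.20.
p_min = 13/0.20 = 65 mas = 0.065 arcsec.
d_max = 1/p_min = 1/0.065 = 15.385 pc.

15.4 pc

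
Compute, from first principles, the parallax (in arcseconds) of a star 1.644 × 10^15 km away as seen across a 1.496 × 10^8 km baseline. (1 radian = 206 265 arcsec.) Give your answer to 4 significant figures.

0.01877 arcsec

θ ≈ B/d = (1.496 × 10^8) / (1.644 × 10^15) = 9.0998 × 10^-8 rad.
In arcseconds: 9.0998 × 10^-8 × 206265 = 0.01877″.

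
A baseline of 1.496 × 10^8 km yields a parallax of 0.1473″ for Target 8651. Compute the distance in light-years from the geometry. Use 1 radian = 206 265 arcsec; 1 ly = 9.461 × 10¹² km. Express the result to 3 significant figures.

θ = 0.1473″ = 0.1473/206265 = 7.1413 × 10^-7 rad.
d = B/θ = (1.496 × 10^8) / (7.1413 × 10^-7) = 2.0949 × 10^14 km = (2.0949 × 10^14) / (9.461 × 10^12) ly = 22.142 ly.

22.1 ly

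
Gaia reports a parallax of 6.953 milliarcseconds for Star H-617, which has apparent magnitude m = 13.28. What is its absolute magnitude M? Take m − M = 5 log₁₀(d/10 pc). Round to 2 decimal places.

d = 1/p = 1/0.006953″ = 143.82 pc.
m − M = 5 log₁₀(143.82) − 5 = 10.7891 − 5 = 5.7891.
M = m − (m − M) = 13.28 − 5.7891 = 7.49.

M = 7.49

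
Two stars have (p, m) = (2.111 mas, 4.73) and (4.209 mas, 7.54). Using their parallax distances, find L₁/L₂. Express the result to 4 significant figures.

d₁ = 1/p₁ = 1/0.002111″ = 473.71 pc; d₂ = 1/p₂ = 1/0.004209″ = 237.59 pc.
M₁ = m₁ − 5 log₁₀ d₁ + 5 = 4.73 − 13.3776 + 5 = -3.6476.
M₂ = 7.54 − 11.8791 + 5 = 0.6609.
L₁/L₂ = 10^(0.4(M₂ − M₁)) = 10^(0.4 × 4.3085) = 10^1.72340 = 52.893.

L₁/L₂ = 52.89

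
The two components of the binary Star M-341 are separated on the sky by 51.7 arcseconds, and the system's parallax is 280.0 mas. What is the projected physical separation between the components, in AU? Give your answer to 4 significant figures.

184.6 AU

d = 1/p = 1/0.2800″ = 3.5714 pc.
At distance d (pc), an angle of θ arcsec spans θ·d AU: s = 51.7 × 3.5714 = 184.64 AU.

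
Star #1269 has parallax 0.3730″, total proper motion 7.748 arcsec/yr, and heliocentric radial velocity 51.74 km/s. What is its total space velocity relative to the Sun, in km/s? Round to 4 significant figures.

111.2 km/s

d = 1/p = 1/0.3730″ = 2.681 pc.
v_t = 4.740 μ d = 4.740 × 7.748 × 2.681 = 98.461 km/s.
v = √(v_r² + v_t²) = √(51.74² + 98.461²) = √12371.6 = 111.23 km/s.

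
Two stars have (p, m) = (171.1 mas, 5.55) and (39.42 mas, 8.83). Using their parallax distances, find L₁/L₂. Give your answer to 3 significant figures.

d₁ = 1/p₁ = 1/0.1711″ = 5.8445 pc; d₂ = 1/p₂ = 1/0.03942″ = 25.368 pc.
M₁ = m₁ − 5 log₁₀ d₁ + 5 = 5.55 − 3.8337 + 5 = 6.7163.
M₂ = 8.83 − 7.0214 + 5 = 6.8086.
L₁/L₂ = 10^(0.4(M₂ − M₁)) = 10^(0.4 × 0.0923) = 10^0.03692 = 1.0887.

L₁/L₂ = 1.09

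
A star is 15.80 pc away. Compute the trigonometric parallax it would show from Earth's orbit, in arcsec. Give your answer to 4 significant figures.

0.06329 arcsec

p = 1/d = 1/15.8 = 0.063291 arcsec.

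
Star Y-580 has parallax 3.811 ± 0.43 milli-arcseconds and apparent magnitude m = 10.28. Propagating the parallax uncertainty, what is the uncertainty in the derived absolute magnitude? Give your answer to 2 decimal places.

σ_M = 0.25 mag

M = m − 5 log₁₀ d + 5 = m + 5 log₁₀ p + 5, so ∂M/∂p = 5/(p ln 10).
σ_M = (5/ln 10) · (σ_p/p) = 2.1715 × 0.43/3.811 = 2.1715 × 0.11283 = 0.24501.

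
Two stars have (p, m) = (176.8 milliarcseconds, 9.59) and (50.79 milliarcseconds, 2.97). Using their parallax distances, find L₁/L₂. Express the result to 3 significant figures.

L₁/L₂ = 0.000186

d₁ = 1/p₁ = 1/0.1768″ = 5.6561 pc; d₂ = 1/p₂ = 1/0.05079″ = 19.689 pc.
M₁ = m₁ − 5 log₁₀ d₁ + 5 = 9.59 − 3.7626 + 5 = 10.8274.
M₂ = 2.97 − 6.4711 + 5 = 1.4989.
L₁/L₂ = 10^(0.4(M₂ − M₁)) = 10^(0.4 × (-9.3285)) = 10^(-3.73140) = 0.00018561.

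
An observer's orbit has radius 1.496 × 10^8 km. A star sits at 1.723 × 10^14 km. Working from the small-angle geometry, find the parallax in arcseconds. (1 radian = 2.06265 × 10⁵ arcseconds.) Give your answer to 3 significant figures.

θ ≈ B/d = (1.496 × 10^8) / (1.723 × 10^14) = 8.6825 × 10^-7 rad.
In arcseconds: 8.6825 × 10^-7 × 206265 = 0.17909″.

0.179 arcsec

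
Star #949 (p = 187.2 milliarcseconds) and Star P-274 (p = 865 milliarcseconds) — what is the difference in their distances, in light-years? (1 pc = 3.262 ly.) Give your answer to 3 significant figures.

13.7 ly

d_A = 1/0.1872″ = 5.3419 pc; d_B = 1/0.8650″ = 1.1561 pc.
|d_B − d_A| = |1.1561 − 5.3419| = 4.1858 pc = 4.1858 × 3.262 ly = 13.654 ly.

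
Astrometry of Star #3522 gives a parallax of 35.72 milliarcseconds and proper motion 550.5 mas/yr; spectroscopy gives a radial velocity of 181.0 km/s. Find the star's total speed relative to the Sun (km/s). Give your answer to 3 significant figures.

d = 1/p = 1/0.03572″ = 27.996 pc.
μ = 550.5 mas/yr = 0.5505 ″/yr.
v_t = 4.740 μ d = 4.740 × 0.5505 × 27.996 = 73.052 km/s.
v = √(v_r² + v_t²) = √(181.0² + 73.052²) = √38097.6 = 195.19 km/s.

195 km/s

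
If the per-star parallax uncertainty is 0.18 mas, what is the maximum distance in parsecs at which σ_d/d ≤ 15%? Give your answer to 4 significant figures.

σ_d/d = σ_p/p, so the condition is σ_p/p ≤ 0.15, i.e. p ≥ σ_p/0.15.
p_min = 0.18/0.15 = 1.2 mas = 0.0012 arcsec.
d_max = 1/p_min = 1/0.0012 = 833.33 pc.

833.3 pc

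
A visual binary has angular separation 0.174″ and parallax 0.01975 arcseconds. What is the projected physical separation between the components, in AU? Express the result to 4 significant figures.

8.810 AU

d = 1/p = 1/0.01975″ = 50.633 pc.
At distance d (pc), an angle of θ arcsec spans θ·d AU: s = 0.174 × 50.633 = 8.8101 AU.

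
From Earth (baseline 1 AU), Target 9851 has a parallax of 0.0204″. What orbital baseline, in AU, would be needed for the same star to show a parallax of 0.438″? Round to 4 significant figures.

21.47 AU

Parallax scales linearly with baseline: p ∝ B, so B = p_target / p_Earth × 1 AU.
B = 0.438 / 0.0204 = 21.471 AU.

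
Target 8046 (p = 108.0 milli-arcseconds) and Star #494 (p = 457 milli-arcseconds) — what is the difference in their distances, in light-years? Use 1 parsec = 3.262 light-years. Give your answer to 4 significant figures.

d_A = 1/0.1080″ = 9.2593 pc; d_B = 1/0.4570″ = 2.1882 pc.
|d_B − d_A| = |2.1882 − 9.2593| = 7.0711 pc = 7.0711 × 3.262 ly = 23.066 ly.

23.07 ly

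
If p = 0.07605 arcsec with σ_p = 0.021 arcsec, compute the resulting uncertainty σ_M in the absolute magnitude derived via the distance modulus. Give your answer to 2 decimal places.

σ_M = 0.60 mag

M = m − 5 log₁₀ d + 5 = m + 5 log₁₀ p + 5, so ∂M/∂p = 5/(p ln 10).
σ_M = (5/ln 10) · (σ_p/p) = 2.1715 × 0.021/0.07605 = 2.1715 × 0.27613 = 0.59962.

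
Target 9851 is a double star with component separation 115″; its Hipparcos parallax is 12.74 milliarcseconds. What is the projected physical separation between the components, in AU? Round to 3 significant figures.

d = 1/p = 1/0.01274″ = 78.493 pc.
At distance d (pc), an angle of θ arcsec spans θ·d AU: s = 115 × 78.493 = 9026.7 AU.

9030 AU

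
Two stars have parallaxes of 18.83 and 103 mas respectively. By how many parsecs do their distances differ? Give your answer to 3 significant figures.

d_A = 1/0.01883″ = 53.107 pc; d_B = 1/0.1030″ = 9.7087 pc.
|d_B − d_A| = |9.7087 − 53.107| = 43.398 pc.

43.4 pc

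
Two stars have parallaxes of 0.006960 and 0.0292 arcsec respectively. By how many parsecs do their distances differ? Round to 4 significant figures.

d_A = 1/0.006960″ = 143.68 pc; d_B = 1/0.02920″ = 34.247 pc.
|d_B − d_A| = |34.247 − 143.68| = 109.43 pc.

109.4 pc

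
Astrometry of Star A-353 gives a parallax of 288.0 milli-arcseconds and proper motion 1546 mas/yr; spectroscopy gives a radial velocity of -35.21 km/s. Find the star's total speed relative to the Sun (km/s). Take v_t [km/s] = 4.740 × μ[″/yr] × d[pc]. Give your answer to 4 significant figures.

43.44 km/s

d = 1/p = 1/0.2880″ = 3.4722 pc.
μ = 1546 mas/yr = 1.546 ″/yr.
v_t = 4.740 μ d = 4.740 × 1.546 × 3.4722 = 25.444 km/s.
v = √(v_r² + v_t²) = √((-35.21)² + 25.444²) = √1887.14 = 43.441 km/s.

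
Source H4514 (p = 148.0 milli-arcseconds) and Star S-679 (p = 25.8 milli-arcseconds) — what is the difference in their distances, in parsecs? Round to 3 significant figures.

32.0 pc

d_A = 1/0.1480″ = 6.7568 pc; d_B = 1/0.02580″ = 38.76 pc.
|d_B − d_A| = |38.76 − 6.7568| = 32.003 pc.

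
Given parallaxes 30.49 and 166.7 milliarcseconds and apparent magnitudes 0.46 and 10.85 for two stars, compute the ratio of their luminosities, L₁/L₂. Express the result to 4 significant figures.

d₁ = 1/p₁ = 1/0.03049″ = 32.798 pc; d₂ = 1/p₂ = 1/0.1667″ = 5.9988 pc.
M₁ = m₁ − 5 log₁₀ d₁ + 5 = 0.46 − 7.5792 + 5 = -2.1192.
M₂ = 10.85 − 3.8903 + 5 = 11.9597.
L₁/L₂ = 10^(0.4(M₂ − M₁)) = 10^(0.4 × 14.0789) = 10^5.63156 = 4.2811 × 10^5.

L₁/L₂ = 428100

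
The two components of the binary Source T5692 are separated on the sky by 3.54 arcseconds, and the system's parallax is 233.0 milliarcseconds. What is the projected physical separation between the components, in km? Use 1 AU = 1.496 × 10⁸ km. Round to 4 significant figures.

d = 1/p = 1/0.2330″ = 4.2918 pc.
At distance d (pc), an angle of θ arcsec spans θ·d AU: s = 3.54 × 4.2918 = 15.193 AU.
= 15.193 × 1.496 × 10⁸ km = 2.2729 × 10^9 km.

2.273 × 10^9 km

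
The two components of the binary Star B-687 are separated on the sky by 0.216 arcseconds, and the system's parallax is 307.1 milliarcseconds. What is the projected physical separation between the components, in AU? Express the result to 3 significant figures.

0.703 AU

d = 1/p = 1/0.3071″ = 3.2563 pc.
At distance d (pc), an angle of θ arcsec spans θ·d AU: s = 0.216 × 3.2563 = 0.70336 AU.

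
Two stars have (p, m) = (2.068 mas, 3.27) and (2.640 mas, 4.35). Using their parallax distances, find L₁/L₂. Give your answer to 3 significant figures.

d₁ = 1/p₁ = 1/0.002068″ = 483.56 pc; d₂ = 1/p₂ = 1/0.002640″ = 378.79 pc.
M₁ = m₁ − 5 log₁₀ d₁ + 5 = 3.27 − 13.4223 + 5 = -5.1523.
M₂ = 4.35 − 12.8920 + 5 = -3.5420.
L₁/L₂ = 10^(0.4(M₂ − M₁)) = 10^(0.4 × 1.6103) = 10^0.64412 = 4.4068.

L₁/L₂ = 4.41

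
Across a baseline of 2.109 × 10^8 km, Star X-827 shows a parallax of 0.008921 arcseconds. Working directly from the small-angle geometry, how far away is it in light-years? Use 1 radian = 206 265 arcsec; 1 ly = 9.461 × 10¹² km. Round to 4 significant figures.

515.4 ly

θ = 0.008921″ = 0.008921/206265 = 4.3250 × 10^-8 rad.
d = B/θ = (2.109 × 10^8) / (4.3250 × 10^-8) = 4.8763 × 10^15 km = (4.8763 × 10^15) / (9.461 × 10^12) ly = 515.41 ly.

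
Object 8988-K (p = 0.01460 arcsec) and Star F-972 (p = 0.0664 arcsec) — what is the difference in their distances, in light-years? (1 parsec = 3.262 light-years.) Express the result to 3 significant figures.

174 ly

d_A = 1/0.01460″ = 68.493 pc; d_B = 1/0.06640″ = 15.06 pc.
|d_B − d_A| = |15.06 − 68.493| = 53.433 pc = 53.433 × 3.262 ly = 174.3 ly.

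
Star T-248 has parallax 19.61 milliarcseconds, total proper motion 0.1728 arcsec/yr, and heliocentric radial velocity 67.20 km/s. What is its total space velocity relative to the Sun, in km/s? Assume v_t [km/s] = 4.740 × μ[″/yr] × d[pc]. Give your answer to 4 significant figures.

d = 1/p = 1/0.01961″ = 50.994 pc.
v_t = 4.740 μ d = 4.740 × 0.1728 × 50.994 = 41.768 km/s.
v = √(v_r² + v_t²) = √(67.20² + 41.768²) = √6260.41 = 79.123 km/s.

79.12 km/s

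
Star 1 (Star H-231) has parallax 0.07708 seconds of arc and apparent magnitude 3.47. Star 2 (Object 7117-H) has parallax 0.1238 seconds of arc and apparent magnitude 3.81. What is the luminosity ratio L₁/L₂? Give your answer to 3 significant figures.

d₁ = 1/p₁ = 1/0.07708″ = 12.974 pc; d₂ = 1/p₂ = 1/0.1238″ = 8.0775 pc.
M₁ = m₁ − 5 log₁₀ d₁ + 5 = 3.47 − 5.5654 + 5 = 2.9046.
M₂ = 3.81 − 4.5364 + 5 = 4.2736.
L₁/L₂ = 10^(0.4(M₂ − M₁)) = 10^(0.4 × 1.3690) = 10^0.54760 = 3.5286.

L₁/L₂ = 3.53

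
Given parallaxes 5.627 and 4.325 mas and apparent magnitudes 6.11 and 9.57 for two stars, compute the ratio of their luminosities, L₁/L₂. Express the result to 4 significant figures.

d₁ = 1/p₁ = 1/0.005627″ = 177.71 pc; d₂ = 1/p₂ = 1/0.004325″ = 231.21 pc.
M₁ = m₁ − 5 log₁₀ d₁ + 5 = 6.11 − 11.2486 + 5 = -0.1386.
M₂ = 9.57 − 11.8200 + 5 = 2.7500.
L₁/L₂ = 10^(0.4(M₂ − M₁)) = 10^(0.4 × 2.8886) = 10^1.15544 = 14.303.

L₁/L₂ = 14.30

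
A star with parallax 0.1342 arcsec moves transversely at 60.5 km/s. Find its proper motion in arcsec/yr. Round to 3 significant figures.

d = 1/p = 1/0.1342″ = 7.4516 pc.
μ = v_t / (4.74 d) = 60.5 / (4.74 × 7.4516) = 60.5 / 35.321 = 1.7129 ″/yr.

1.71 arcsec/yr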